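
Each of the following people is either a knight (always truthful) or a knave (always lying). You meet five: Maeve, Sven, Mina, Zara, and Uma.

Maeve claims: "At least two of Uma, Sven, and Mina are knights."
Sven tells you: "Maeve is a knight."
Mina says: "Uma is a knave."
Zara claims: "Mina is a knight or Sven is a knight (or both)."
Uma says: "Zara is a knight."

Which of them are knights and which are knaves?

Consider Maeve. Suppose Maeve is a knave.
Then no assignment of the remaining roles makes every statement match its speaker's type — contradiction.
So Maeve is a knight.
With that fixed, Sven's statement is true, so Sven is a knight.
With that fixed, Zara's statement is true, so Zara is a knight.
With that fixed, Uma's statement is true, so Uma is a knight.
With that fixed, Mina's statement is false, so Mina is a knave.

Maeve: knight, Sven: knight, Mina: knave, Zara: knight, Uma: knight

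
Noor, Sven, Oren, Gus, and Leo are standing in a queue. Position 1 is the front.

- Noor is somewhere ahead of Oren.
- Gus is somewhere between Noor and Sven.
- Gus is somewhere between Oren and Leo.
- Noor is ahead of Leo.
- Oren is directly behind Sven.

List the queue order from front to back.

Noor, Leo, Gus, Sven, Oren

From clue 1: Noor is in {1,2,3,4}.
From clues 1–2: Gus is in {2,3,4}.
From clues 1–3: Gus → position 3.
From clues 1–4: Noor → position 1.
From clues 1–5: Leo → position 2, Sven → position 4, Oren → position 5.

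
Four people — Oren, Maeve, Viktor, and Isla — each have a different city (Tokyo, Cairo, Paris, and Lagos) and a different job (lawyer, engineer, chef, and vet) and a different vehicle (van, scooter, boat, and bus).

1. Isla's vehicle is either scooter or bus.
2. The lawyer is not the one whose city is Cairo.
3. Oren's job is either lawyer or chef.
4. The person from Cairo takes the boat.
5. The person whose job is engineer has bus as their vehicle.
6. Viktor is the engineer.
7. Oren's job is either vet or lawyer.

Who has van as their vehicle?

Clue 1 rules out Isla for the one with vehicle van.
With clues 1–6, Viktor is impossible for the one with vehicle van.
With clues 1–7, Maeve is impossible for the one with vehicle van.
That leaves Oren.

Oren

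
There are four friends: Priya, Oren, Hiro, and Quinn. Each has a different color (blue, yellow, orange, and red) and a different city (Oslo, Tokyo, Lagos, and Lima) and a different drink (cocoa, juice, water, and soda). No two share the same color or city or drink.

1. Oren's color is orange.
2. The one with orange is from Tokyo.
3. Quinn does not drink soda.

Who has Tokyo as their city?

Oren

With clues 1–2, Hiro, Priya, and Quinn are impossible for the one with city Tokyo.
That leaves Oren.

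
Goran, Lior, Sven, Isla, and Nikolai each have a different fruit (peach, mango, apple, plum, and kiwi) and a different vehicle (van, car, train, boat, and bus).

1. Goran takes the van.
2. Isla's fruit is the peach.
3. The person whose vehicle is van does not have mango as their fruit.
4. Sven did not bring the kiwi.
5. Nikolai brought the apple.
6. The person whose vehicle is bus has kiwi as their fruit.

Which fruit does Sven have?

With clues 1–2, peach is impossible for Sven's fruit.
With clues 1–4, kiwi is impossible for Sven's fruit.
With clues 1–5, apple is impossible for Sven's fruit.
With clues 1–6, plum is impossible for Sven's fruit.
That leaves mango.

mango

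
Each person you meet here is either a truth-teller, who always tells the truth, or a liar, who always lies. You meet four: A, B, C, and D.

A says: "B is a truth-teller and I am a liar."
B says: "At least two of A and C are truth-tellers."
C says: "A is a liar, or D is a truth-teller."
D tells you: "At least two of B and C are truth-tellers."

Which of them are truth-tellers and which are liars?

Consider A. Suppose A is a truth-teller.
Then A's own statement would have to be true, but it can't be — contradiction.
So A is a liar.
With that fixed, B's statement is false, so B is a liar.
With that fixed, C's statement is true, so C is a truth-teller.
With that fixed, D's statement is false, so D is a liar.

A: liar, B: liar, C: truth-teller, D: liar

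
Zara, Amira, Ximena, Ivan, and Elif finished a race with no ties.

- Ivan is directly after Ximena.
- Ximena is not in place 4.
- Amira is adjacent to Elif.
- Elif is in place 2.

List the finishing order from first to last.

From clue 1: Ximena is in {1,2,3,4}.
From clues 1–2: Ximena is in {1,2,3}.
From clues 1–3: Zara is in {1,3,5}.
From clues 1–4: Amira → place 1, Elif → place 2, Ximena → place 3, Ivan → place 4, Zara → place 5.

Amira, Elif, Ximena, Ivan, Zara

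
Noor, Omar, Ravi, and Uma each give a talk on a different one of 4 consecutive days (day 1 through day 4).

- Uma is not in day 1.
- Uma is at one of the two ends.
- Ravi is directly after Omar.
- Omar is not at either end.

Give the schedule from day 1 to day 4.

Noor, Omar, Ravi, Uma

From clue 1: Uma is in {2,3,4}.
From clues 1–2: Uma → day 4.
From clues 1–3: Noor is in {1,3}.
From clues 1–4: Noor → day 1, Omar → day 2, Ravi → day 3.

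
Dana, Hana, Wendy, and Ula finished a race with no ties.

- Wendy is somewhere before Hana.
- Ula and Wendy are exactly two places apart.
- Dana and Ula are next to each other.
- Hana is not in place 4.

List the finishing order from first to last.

Wendy, Hana, Ula, Dana

From clue 1: Hana is in {2,3,4}.
From clues 1–2: Dana is in {1,2,4}.
From clues 1–3: Dana is in {2,4}.
From clues 1–4: Wendy → place 1, Hana → place 2, Ula → place 3, Dana → place 4.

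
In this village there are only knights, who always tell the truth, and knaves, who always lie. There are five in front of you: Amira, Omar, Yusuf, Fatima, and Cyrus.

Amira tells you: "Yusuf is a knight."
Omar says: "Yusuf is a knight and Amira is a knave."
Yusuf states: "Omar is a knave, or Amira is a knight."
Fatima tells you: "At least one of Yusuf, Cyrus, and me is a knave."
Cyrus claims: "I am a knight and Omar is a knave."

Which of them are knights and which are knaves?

Amira: knight, Omar: knave, Yusuf: knight, Fatima: knight, Cyrus: knave

Consider Amira. Suppose Amira is a knave.
Then no assignment of the remaining roles makes every statement match its speaker's type — contradiction.
So Amira is a knight.
With that fixed, Omar's statement is false, so Omar is a knave.
With that fixed, Yusuf's statement is true, so Yusuf is a knight.
Consider Fatima. Suppose Fatima is a knave.
Then Fatima's own statement would have to be false, but it can't be — contradiction.
So Fatima is a knight.
Consider Cyrus. Suppose Cyrus is a knight.
Then Fatima's statement comes out false, contradicting Fatima being a knight.
So Cyrus is a knave.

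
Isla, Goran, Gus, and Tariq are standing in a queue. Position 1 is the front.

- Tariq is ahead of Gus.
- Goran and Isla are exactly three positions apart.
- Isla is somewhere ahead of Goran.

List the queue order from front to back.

From clue 1: Gus is in {2,3,4}.
From clues 1–2: Tariq → position 2, Gus → position 3.
From clues 1–3: Isla → position 1, Goran → position 4.

Isla, Tariq, Gus, Goran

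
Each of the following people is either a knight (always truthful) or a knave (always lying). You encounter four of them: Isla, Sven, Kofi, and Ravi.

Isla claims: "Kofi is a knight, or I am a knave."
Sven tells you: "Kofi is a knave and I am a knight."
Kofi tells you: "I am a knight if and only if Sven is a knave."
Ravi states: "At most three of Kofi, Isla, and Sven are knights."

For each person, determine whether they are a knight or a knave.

Isla: knight, Sven: knave, Kofi: knight, Ravi: knight

Regardless of anyone's role, Ravi's statement is true, so Ravi is a knight.
Consider Isla. Suppose Isla is a knave.
Then Isla's own statement would have to be false, but it can't be — contradiction.
So Isla is a knight.
Consider Sven. Suppose Sven is a knight.
Then whichever role Kofi has, Kofi's statement has the wrong truth value — contradiction.
So Sven is a knave.
Consider Kofi. Suppose Kofi is a knave.
Then Isla's statement comes out false, contradicting Isla being a knight.
So Kofi is a knight.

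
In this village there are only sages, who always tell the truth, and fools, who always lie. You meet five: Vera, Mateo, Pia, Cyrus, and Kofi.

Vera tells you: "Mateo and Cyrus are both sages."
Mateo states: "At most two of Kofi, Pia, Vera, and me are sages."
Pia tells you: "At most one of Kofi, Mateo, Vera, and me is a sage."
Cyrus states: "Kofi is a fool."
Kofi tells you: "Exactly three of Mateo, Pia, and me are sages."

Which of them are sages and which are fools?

Consider Vera. Suppose Vera is a fool.
Then no assignment of the remaining roles makes every statement match its speaker's type — contradiction.
So Vera is a sage.
Consider Mateo. Suppose Mateo is a fool.
Then Vera's statement comes out false, contradicting Vera being a sage.
So Mateo is a sage.
With that fixed, Pia's statement is false, so Pia is a fool.
With that fixed, Kofi's statement is false, so Kofi is a fool.
With that fixed, Cyrus's statement is true, so Cyrus is a sage.

Vera: sage, Mateo: sage, Pia: fool, Cyrus: sage, Kofi: fool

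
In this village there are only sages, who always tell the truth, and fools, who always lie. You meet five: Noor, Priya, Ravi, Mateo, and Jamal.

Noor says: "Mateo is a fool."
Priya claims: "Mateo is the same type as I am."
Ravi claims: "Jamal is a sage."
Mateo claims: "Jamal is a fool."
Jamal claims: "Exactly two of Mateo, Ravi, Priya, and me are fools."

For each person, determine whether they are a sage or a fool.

Noor: fool, Priya: fool, Ravi: fool, Mateo: sage, Jamal: fool

Consider Noor. Suppose Noor is a sage.
Then no assignment of the remaining roles makes every statement match its speaker's type — contradiction.
So Noor is a fool.
Consider Priya. Suppose Priya is a sage.
Then no assignment of the remaining roles makes every statement match its speaker's type — contradiction.
So Priya is a fool.
Consider Ravi. Suppose Ravi is a sage.
Then no assignment of the remaining roles makes every statement match its speaker's type — contradiction.
So Ravi is a fool.
Consider Mateo. Suppose Mateo is a fool.
Then Noor's statement comes out true, contradicting Noor being a fool.
So Mateo is a sage.
Consider Jamal. Suppose Jamal is a sage.
Then Ravi's statement comes out true, contradicting Ravi being a fool.
So Jamal is a fool.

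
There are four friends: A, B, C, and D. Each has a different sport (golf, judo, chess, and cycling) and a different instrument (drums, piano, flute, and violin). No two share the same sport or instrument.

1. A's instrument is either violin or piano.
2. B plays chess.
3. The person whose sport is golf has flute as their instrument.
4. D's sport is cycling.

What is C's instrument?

With clues 1–4, drums, piano, and violin are impossible for C's instrument.
That leaves flute.

flute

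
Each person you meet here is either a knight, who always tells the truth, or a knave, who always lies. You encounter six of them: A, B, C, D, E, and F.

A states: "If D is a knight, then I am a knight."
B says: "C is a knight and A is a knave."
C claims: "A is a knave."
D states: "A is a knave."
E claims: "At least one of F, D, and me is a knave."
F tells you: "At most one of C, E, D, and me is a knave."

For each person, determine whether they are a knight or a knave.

Consider A. Suppose A is a knave.
Then no assignment of the remaining roles makes every statement match its speaker's type — contradiction.
So A is a knight.
With that fixed, B's statement is false, so B is a knave.
With that fixed, C's statement is false, so C is a knave.
With that fixed, D's statement is false, so D is a knave.
With that fixed, E's statement is true, so E is a knight.
With that fixed, F's statement is false, so F is a knave.

A: knight, B: knave, C: knave, D: knave, E: knight, F: knave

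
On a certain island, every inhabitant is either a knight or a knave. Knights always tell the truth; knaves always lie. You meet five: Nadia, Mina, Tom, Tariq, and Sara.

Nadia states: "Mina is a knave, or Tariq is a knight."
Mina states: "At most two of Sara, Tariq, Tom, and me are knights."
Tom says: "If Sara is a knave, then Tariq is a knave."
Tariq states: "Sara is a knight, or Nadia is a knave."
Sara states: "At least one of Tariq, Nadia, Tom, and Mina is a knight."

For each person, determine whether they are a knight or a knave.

Nadia: knight, Mina: knave, Tom: knight, Tariq: knight, Sara: knight

Consider Nadia. Suppose Nadia is a knave.
Then no assignment of the remaining roles makes every statement match its speaker's type — contradiction.
So Nadia is a knight.
With that fixed, Sara's statement is true, so Sara is a knight.
With that fixed, Tom's statement is true, so Tom is a knight.
With that fixed, Tariq's statement is true, so Tariq is a knight.
With that fixed, Mina's statement is false, so Mina is a knave.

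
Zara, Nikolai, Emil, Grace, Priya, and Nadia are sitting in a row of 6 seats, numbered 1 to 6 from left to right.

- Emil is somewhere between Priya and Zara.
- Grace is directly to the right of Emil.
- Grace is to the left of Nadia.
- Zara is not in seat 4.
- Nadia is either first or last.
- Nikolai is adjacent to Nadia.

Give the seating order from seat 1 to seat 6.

Zara, Emil, Grace, Priya, Nikolai, Nadia

From clue 1: Emil is in {2,3,4,5}.
From clues 1–2: Emil is in {2,3,4}.
From clues 1–3: Emil is in {2,3}.
From clues 1–5: Nadia → seat 6.
From clues 1–6: Zara → seat 1, Emil → seat 2, Grace → seat 3, Priya → seat 4, Nikolai → seat 5.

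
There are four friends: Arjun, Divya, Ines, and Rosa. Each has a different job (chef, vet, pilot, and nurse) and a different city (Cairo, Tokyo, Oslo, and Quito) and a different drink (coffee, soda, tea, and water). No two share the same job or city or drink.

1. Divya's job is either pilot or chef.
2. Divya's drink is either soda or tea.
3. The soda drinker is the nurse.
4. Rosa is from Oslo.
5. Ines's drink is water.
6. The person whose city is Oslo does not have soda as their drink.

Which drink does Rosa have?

With clues 1–3, tea is impossible for Rosa's drink.
With clues 1–5, water is impossible for Rosa's drink.
With clues 1–6, soda is impossible for Rosa's drink.
That leaves coffee.

coffee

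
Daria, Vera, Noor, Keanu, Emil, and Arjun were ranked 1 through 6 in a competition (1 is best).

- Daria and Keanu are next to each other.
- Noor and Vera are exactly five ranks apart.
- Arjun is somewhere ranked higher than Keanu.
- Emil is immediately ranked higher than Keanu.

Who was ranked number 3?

With clues 1–2, Noor and Vera are ruled out for rank 3.
With clues 1–4, Arjun, Daria, and Keanu are ruled out for rank 3.
So rank 3 is Emil.

Emil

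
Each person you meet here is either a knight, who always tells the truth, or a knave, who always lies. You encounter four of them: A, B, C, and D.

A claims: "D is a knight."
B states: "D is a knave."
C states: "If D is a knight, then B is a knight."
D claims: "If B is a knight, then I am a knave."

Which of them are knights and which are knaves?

A: knight, B: knave, C: knave, D: knight

Consider A. Suppose A is a knave.
Then no assignment of the remaining roles makes every statement match its speaker's type — contradiction.
So A is a knight.
Consider B. Suppose B is a knight.
Then whichever role D has, D's statement has the wrong truth value — contradiction.
So B is a knave.
With that fixed, D's statement is true, so D is a knight.
With that fixed, C's statement is false, so C is a knave.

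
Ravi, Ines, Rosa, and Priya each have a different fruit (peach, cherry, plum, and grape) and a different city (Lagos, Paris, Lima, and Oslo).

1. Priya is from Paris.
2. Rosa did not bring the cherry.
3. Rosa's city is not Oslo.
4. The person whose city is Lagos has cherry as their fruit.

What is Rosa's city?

Clue 1 rules out Paris for Rosa's city.
With clues 1–3, Oslo is impossible for Rosa's city.
With clues 1–4, Lagos is impossible for Rosa's city.
That leaves Lima.

Lima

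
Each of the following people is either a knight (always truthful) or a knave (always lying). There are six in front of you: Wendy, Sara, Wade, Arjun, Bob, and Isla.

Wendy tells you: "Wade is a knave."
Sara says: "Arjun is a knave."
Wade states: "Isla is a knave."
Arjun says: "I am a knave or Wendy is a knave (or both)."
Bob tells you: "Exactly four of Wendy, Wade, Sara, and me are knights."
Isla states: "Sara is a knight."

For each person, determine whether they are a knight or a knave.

Consider Wendy. Suppose Wendy is a knight.
Then whichever role Arjun has, Arjun's statement has the wrong truth value — contradiction.
So Wendy is a knave.
With that fixed, Arjun's statement is true, so Arjun is a knight.
With that fixed, Bob's statement is false, so Bob is a knave.
With that fixed, Sara's statement is false, so Sara is a knave.
With that fixed, Isla's statement is false, so Isla is a knave.
With that fixed, Wade's statement is true, so Wade is a knight.

Wendy: knave, Sara: knave, Wade: knight, Arjun: knight, Bob: knave, Isla: knave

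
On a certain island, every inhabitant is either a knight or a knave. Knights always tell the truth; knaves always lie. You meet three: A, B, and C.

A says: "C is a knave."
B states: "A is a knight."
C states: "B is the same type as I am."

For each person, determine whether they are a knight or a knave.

A: knight, B: knight, C: knave

Consider A. Suppose A is a knave.
Then no assignment of the remaining roles makes every statement match its speaker's type — contradiction.
So A is a knight.
With that fixed, B's statement is true, so B is a knight.
Consider C. Suppose C is a knight.
Then A's statement comes out false, contradicting A being a knight.
So C is a knave.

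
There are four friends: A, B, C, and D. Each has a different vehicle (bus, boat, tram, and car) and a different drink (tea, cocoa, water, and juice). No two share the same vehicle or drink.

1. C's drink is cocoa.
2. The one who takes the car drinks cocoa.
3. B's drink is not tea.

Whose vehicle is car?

C

With clues 1–2, A, B, and D are impossible for the one with vehicle car.
That leaves C.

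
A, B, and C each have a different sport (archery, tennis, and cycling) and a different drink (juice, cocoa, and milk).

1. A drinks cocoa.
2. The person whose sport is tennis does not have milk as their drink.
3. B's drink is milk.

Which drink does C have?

Clue 1 rules out cocoa for C's drink.
With clues 1–3, milk is impossible for C's drink.
That leaves juice.

juice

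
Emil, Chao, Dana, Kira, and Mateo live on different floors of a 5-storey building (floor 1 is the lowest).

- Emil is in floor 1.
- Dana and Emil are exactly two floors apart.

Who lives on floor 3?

Dana

With clue 1, Emil is ruled out for floor 3.
With clues 1–2, Chao, Kira, and Mateo are ruled out for floor 3.
So floor 3 is Dana.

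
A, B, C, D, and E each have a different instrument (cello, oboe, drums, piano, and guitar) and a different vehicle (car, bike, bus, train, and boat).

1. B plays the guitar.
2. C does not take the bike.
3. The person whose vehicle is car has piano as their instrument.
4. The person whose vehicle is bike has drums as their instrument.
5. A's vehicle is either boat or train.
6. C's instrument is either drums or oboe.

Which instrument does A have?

cello

Clue 1 rules out guitar for A's instrument.
With clues 1–5, drums and piano are impossible for A's instrument.
With clues 1–6, oboe is impossible for A's instrument.
That leaves cello.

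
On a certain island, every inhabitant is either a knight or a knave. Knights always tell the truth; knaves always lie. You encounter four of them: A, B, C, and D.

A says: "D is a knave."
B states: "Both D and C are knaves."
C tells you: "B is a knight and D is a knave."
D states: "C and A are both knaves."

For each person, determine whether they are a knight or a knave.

A: knave, B: knave, C: knave, D: knight

Consider A. Suppose A is a knight.
Then no assignment of the remaining roles makes every statement match its speaker's type — contradiction.
So A is a knave.
Consider B. Suppose B is a knight.
Then no assignment of the remaining roles makes every statement match its speaker's type — contradiction.
So B is a knave.
With that fixed, C's statement is false, so C is a knave.
With that fixed, D's statement is true, so D is a knight.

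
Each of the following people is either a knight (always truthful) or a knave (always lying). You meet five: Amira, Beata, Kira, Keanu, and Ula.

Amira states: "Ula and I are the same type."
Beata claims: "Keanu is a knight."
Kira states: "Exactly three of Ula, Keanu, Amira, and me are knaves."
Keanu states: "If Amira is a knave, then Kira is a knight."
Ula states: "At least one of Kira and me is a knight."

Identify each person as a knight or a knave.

Amira: knight, Beata: knight, Kira: knave, Keanu: knight, Ula: knight

Consider Amira. Suppose Amira is a knave.
Then no assignment of the remaining roles makes every statement match its speaker's type — contradiction.
So Amira is a knight.
With that fixed, Keanu's statement is true, so Keanu is a knight.
With that fixed, Beata's statement is true, so Beata is a knight.
With that fixed, Kira's statement is false, so Kira is a knave.
Consider Ula. Suppose Ula is a knave.
Then Amira's statement comes out false, contradicting Amira being a knight.
So Ula is a knight.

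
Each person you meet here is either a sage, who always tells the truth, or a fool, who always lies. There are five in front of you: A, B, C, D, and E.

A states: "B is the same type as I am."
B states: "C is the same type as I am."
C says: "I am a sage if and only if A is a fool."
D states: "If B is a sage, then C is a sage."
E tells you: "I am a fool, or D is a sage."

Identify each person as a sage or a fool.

Consider A. Suppose A is a sage.
Then whichever role C has, C's statement has the wrong truth value — contradiction.
So A is a fool.
Consider B. Suppose B is a fool.
Then A's statement comes out true, contradicting A being a fool.
So B is a sage.
Consider C. Suppose C is a fool.
Then B's statement comes out false, contradicting B being a sage.
So C is a sage.
With that fixed, D's statement is true, so D is a sage.
With that fixed, E's statement is true, so E is a sage.

A: fool, B: sage, C: sage, D: sage, E: sage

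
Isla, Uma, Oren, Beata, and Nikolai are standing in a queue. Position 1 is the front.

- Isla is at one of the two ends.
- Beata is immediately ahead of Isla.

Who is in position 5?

With clues 1–2, Beata, Nikolai, Oren, and Uma are ruled out for position 5.
So position 5 is Isla.

Isla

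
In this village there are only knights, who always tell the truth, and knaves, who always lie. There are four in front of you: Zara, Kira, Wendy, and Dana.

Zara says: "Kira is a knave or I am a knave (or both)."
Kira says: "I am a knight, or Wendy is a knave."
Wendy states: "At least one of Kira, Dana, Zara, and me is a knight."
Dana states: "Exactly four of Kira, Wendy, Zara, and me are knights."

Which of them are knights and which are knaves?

Consider Zara. Suppose Zara is a knave.
Then Zara's own statement would have to be false, but it can't be — contradiction.
So Zara is a knight.
With that fixed, Wendy's statement is true, so Wendy is a knight.
Consider Kira. Suppose Kira is a knight.
Then Zara's statement comes out false, contradicting Zara being a knight.
So Kira is a knave.
With that fixed, Dana's statement is false, so Dana is a knave.

Zara: knight, Kira: knave, Wendy: knight, Dana: knave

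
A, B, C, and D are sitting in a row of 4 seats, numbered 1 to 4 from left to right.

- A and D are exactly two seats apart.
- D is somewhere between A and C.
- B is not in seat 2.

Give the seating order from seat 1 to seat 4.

C, D, B, A

From clues 1–2: A is in {1,4}.
From clues 1–3: C → seat 1, D → seat 2, B → seat 3, A → seat 4.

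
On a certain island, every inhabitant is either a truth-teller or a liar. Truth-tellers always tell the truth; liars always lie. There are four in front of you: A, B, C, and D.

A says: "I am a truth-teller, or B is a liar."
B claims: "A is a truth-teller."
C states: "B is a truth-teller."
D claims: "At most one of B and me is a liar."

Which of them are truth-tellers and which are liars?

Consider A. Suppose A is a liar.
Then no assignment of the remaining roles makes every statement match its speaker's type — contradiction.
So A is a truth-teller.
With that fixed, B's statement is true, so B is a truth-teller.
With that fixed, C's statement is true, so C is a truth-teller.
With that fixed, D's statement is true, so D is a truth-teller.

A: truth-teller, B: truth-teller, C: truth-teller, D: truth-teller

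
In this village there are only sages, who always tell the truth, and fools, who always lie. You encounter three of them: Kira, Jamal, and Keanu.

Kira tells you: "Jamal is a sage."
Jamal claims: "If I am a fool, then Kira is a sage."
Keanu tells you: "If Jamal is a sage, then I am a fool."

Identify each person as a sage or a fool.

Kira: fool, Jamal: fool, Keanu: sage

Consider Kira. Suppose Kira is a sage.
Then no assignment of the remaining roles makes every statement match its speaker's type — contradiction.
So Kira is a fool.
Consider Jamal. Suppose Jamal is a sage.
Then Kira's statement comes out true, contradicting Kira being a fool.
So Jamal is a fool.
With that fixed, Keanu's statement is true, so Keanu is a sage.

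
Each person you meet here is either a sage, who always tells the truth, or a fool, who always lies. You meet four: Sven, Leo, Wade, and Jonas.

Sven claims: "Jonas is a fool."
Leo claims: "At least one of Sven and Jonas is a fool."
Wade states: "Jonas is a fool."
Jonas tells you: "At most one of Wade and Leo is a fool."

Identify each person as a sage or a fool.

Sven: fool, Leo: sage, Wade: fool, Jonas: sage

Consider Sven. Suppose Sven is a sage.
Then no assignment of the remaining roles makes every statement match its speaker's type — contradiction.
So Sven is a fool.
With that fixed, Leo's statement is true, so Leo is a sage.
With that fixed, Jonas's statement is true, so Jonas is a sage.
With that fixed, Wade's statement is false, so Wade is a fool.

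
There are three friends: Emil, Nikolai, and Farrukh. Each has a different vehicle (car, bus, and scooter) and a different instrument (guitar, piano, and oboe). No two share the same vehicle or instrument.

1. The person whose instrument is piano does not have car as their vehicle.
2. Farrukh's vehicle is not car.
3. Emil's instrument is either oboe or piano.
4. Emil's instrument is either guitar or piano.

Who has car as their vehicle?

With clues 1–2, Farrukh is impossible for the one with vehicle car.
With clues 1–4, Emil is impossible for the one with vehicle car.
That leaves Nikolai.

Nikolai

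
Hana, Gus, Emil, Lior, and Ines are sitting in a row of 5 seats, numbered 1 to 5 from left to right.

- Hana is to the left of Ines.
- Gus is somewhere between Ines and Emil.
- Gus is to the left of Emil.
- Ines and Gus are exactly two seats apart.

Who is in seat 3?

Lior

With clues 1–3, Emil and Hana are ruled out for seat 3.
With clues 1–4, Gus and Ines are ruled out for seat 3.
So seat 3 is Lior.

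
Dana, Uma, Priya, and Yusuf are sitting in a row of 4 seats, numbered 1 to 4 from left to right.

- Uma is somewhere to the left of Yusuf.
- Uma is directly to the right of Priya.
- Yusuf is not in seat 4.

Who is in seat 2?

Uma

With clues 1–2, Dana and Yusuf are ruled out for seat 2.
With clues 1–3, Priya is ruled out for seat 2.
So seat 2 is Uma.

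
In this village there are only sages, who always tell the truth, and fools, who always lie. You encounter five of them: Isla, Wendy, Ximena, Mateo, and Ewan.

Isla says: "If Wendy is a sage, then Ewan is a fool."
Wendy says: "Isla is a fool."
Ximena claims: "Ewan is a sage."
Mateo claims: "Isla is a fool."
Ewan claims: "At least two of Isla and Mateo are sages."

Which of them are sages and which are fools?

Isla: sage, Wendy: fool, Ximena: fool, Mateo: fool, Ewan: fool

Consider Isla. Suppose Isla is a fool.
Then no assignment of the remaining roles makes every statement match its speaker's type — contradiction.
So Isla is a sage.
With that fixed, Wendy's statement is false, so Wendy is a fool.
With that fixed, Mateo's statement is false, so Mateo is a fool.
With that fixed, Ewan's statement is false, so Ewan is a fool.
With that fixed, Ximena's statement is false, so Ximena is a fool.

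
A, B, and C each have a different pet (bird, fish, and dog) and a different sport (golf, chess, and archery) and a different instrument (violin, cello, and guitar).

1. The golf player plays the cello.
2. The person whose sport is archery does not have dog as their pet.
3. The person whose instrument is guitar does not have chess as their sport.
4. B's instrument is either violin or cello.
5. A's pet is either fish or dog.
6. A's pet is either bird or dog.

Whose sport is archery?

C

With clues 1–4, B is impossible for the one with sport archery.
With clues 1–6, A is impossible for the one with sport archery.
That leaves C.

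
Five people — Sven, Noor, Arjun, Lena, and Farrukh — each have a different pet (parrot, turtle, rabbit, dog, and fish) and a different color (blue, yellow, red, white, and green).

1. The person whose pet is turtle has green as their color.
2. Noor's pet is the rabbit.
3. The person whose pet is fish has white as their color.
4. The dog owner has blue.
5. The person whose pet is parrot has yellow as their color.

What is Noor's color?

With clues 1–2, green is impossible for Noor's color.
With clues 1–3, white is impossible for Noor's color.
With clues 1–4, blue is impossible for Noor's color.
With clues 1–5, yellow is impossible for Noor's color.
That leaves red.

red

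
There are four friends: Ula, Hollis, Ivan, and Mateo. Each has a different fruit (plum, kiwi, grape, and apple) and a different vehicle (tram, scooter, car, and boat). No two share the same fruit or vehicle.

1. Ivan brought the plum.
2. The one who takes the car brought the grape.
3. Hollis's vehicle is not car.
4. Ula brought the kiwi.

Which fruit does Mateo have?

Clue 1 rules out plum for Mateo's fruit.
With clues 1–4, apple and kiwi are impossible for Mateo's fruit.
That leaves grape.

grape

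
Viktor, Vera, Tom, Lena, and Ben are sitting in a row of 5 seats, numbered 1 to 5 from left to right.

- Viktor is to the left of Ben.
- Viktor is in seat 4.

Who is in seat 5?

Ben

With clue 1, Viktor is ruled out for seat 5.
With clues 1–2, Lena, Tom, and Vera are ruled out for seat 5.
So seat 5 is Ben.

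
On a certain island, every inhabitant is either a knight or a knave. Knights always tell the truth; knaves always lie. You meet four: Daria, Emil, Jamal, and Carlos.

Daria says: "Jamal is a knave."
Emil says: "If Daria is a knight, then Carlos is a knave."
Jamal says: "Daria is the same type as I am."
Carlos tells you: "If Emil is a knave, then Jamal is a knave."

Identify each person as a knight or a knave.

Consider Daria. Suppose Daria is a knave.
Then whichever role Jamal has, Jamal's statement has the wrong truth value — contradiction.
So Daria is a knight.
Consider Emil. Suppose Emil is a knight.
Then no assignment of the remaining roles makes every statement match its speaker's type — contradiction.
So Emil is a knave.
Consider Jamal. Suppose Jamal is a knight.
Then Daria's statement comes out false, contradicting Daria being a knight.
So Jamal is a knave.
With that fixed, Carlos's statement is true, so Carlos is a knight.

Daria: knight, Emil: knave, Jamal: knave, Carlos: knight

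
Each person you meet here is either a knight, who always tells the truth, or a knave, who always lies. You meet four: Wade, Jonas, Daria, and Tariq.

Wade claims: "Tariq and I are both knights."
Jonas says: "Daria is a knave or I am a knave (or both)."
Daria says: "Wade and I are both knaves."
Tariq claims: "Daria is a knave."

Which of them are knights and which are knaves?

Consider Wade. Suppose Wade is a knave.
Then whichever role Daria has, Daria's statement has the wrong truth value — contradiction.
So Wade is a knight.
With that fixed, Daria's statement is false, so Daria is a knave.
With that fixed, Tariq's statement is true, so Tariq is a knight.
With that fixed, Jonas's statement is true, so Jonas is a knight.

Wade: knight, Jonas: knight, Daria: knave, Tariq: knight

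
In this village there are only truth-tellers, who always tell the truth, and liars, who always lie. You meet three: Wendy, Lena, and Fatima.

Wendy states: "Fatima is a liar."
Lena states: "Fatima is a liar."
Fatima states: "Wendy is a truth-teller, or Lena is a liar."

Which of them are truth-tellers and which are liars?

Wendy: liar, Lena: liar, Fatima: truth-teller

Consider Wendy. Suppose Wendy is a truth-teller.
Then no assignment of the remaining roles makes every statement match its speaker's type — contradiction.
So Wendy is a liar.
Consider Lena. Suppose Lena is a truth-teller.
Then no assignment of the remaining roles makes every statement match its speaker's type — contradiction.
So Lena is a liar.
With that fixed, Fatima's statement is true, so Fatima is a truth-teller.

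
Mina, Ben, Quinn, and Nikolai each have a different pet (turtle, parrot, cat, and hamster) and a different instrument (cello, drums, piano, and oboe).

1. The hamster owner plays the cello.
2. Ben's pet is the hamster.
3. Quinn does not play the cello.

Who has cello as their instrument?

Ben

With clues 1–2, Mina, Nikolai, and Quinn are impossible for the one with instrument cello.
That leaves Ben.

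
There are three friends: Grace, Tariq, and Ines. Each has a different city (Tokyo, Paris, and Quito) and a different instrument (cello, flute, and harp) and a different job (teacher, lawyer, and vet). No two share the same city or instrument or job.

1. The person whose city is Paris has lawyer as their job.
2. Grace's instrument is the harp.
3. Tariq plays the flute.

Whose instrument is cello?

With clues 1–2, Grace is impossible for the one with instrument cello.
With clues 1–3, Tariq is impossible for the one with instrument cello.
That leaves Ines.

Ines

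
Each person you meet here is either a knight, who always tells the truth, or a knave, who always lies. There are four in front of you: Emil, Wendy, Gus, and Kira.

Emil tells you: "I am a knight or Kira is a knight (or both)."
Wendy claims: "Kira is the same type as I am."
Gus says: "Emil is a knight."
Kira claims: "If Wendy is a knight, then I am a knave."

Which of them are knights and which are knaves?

Emil: knight, Wendy: knave, Gus: knight, Kira: knight

Consider Emil. Suppose Emil is a knave.
Then no assignment of the remaining roles makes every statement match its speaker's type — contradiction.
So Emil is a knight.
With that fixed, Gus's statement is true, so Gus is a knight.
Consider Wendy. Suppose Wendy is a knight.
Then whichever role Kira has, Kira's statement has the wrong truth value — contradiction.
So Wendy is a knave.
With that fixed, Kira's statement is true, so Kira is a knight.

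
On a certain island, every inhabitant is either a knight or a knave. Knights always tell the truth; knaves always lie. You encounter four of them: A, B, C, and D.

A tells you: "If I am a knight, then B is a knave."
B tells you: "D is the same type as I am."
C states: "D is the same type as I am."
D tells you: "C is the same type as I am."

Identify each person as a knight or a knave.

A: knight, B: knave, C: knight, D: knight

Consider A. Suppose A is a knave.
Then A's own statement would have to be false, but it can't be — contradiction.
So A is a knight.
Consider B. Suppose B is a knight.
Then A's statement comes out false, contradicting A being a knight.
So B is a knave.
Consider C. Suppose C is a knave.
Then whichever role D has, D's statement has the wrong truth value — contradiction.
So C is a knight.
Consider D. Suppose D is a knave.
Then B's statement comes out true, contradicting B being a knave.
So D is a knight.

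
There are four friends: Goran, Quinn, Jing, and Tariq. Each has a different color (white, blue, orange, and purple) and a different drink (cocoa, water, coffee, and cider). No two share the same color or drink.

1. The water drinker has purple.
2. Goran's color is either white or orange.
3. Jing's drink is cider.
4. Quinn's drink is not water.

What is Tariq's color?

With clues 1–4, blue, orange, and white are impossible for Tariq's color.
That leaves purple.

purple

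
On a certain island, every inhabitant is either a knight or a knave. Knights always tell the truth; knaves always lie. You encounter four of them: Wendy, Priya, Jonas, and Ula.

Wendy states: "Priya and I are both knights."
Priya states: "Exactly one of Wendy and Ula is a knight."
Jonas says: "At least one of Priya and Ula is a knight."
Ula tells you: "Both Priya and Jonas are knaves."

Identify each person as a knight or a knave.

Consider Wendy. Suppose Wendy is a knave.
Then no assignment of the remaining roles makes every statement match its speaker's type — contradiction.
So Wendy is a knight.
Consider Priya. Suppose Priya is a knave.
Then Wendy's statement comes out false, contradicting Wendy being a knight.
So Priya is a knight.
With that fixed, Jonas's statement is true, so Jonas is a knight.
With that fixed, Ula's statement is false, so Ula is a knave.

Wendy: knight, Priya: knight, Jonas: knight, Ula: knave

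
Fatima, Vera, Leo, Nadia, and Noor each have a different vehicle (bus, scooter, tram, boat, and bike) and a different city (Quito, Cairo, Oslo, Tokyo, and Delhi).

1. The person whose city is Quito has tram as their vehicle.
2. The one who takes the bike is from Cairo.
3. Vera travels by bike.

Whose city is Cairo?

With clues 1–3, Fatima, Leo, Nadia, and Noor are impossible for the one with city Cairo.
That leaves Vera.

Vera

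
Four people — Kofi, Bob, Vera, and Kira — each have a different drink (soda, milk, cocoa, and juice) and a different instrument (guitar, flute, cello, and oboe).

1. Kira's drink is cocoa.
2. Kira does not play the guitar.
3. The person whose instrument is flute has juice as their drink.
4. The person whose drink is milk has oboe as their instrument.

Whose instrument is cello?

Kira

With clues 1–4, Bob, Kofi, and Vera are impossible for the one with instrument cello.
That leaves Kira.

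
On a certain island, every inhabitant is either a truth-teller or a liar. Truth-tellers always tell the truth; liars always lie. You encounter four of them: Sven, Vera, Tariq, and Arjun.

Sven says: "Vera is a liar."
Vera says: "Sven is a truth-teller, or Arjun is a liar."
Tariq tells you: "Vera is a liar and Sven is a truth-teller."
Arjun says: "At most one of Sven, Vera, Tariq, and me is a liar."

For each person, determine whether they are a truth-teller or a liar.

Consider Sven. Suppose Sven is a truth-teller.
Then no assignment of the remaining roles makes every statement match its speaker's type — contradiction.
So Sven is a liar.
With that fixed, Tariq's statement is false, so Tariq is a liar.
With that fixed, Arjun's statement is false, so Arjun is a liar.
With that fixed, Vera's statement is true, so Vera is a truth-teller.

Sven: liar, Vera: truth-teller, Tariq: liar, Arjun: liar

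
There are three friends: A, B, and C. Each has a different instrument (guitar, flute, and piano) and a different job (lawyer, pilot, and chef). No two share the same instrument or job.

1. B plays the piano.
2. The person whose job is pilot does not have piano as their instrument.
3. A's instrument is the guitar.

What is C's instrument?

Clue 1 rules out piano for C's instrument.
With clues 1–3, guitar is impossible for C's instrument.
That leaves flute.

flute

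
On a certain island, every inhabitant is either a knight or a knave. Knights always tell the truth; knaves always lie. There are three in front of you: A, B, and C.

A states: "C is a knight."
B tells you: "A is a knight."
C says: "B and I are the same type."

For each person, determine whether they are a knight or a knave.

A: knight, B: knight, C: knight

Consider A. Suppose A is a knave.
Then no assignment of the remaining roles makes every statement match its speaker's type — contradiction.
So A is a knight.
With that fixed, B's statement is true, so B is a knight.
Consider C. Suppose C is a knave.
Then A's statement comes out false, contradicting A being a knight.
So C is a knight.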